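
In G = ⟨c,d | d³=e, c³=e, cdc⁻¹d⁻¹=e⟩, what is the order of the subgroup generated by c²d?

|⟨c²d⟩| equals the order of c²d. Compute successive powers until reaching e:
  (c²d)¹ = c²d, (c²d)² = cd², (c²d)³ = e.
The smallest positive k with (c²d)ᵏ = e is 3, so |⟨c²d⟩| = 3.

Answer: 3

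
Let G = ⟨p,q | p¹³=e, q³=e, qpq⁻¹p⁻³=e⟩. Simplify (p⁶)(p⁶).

Compute (p⁶) · (p⁶) by multiplying left to right and reducing via the relations at each step:
  (p⁶) · p⁶ = p¹²

Answer: p¹²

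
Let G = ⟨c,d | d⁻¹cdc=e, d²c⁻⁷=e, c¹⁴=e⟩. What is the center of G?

An element z ∈ Z(G) iff z commutes with every generator.
For example c⁷ is central: (c⁷)·c = c⁸ = c·(c⁷); (c⁷)·d = d⁻¹ = d·(c⁷).
Whereas c ∉ Z(G) since c·d = cd ≠ c⁶d⁻¹ = d·c.
Checking each of the 28 elements this way gives Z(G) = {e, c⁷}, of order 2.

Answer: {e, c⁷}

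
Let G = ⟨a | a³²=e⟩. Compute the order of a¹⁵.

Compute successive powers until reaching e:
  (a¹⁵)¹ = a¹⁵, (a¹⁵)² = a³⁰, (a¹⁵)³ = a¹³, (a¹⁵)⁴ = a²⁸, (a¹⁵)⁵ = a¹¹, (a¹⁵)⁶ = a²⁶, (a¹⁵)⁷ = a⁹, (a¹⁵)⁸ = a²⁴, (a¹⁵)⁹ = a⁷, (a¹⁵)¹⁰ = a²², (a¹⁵)¹¹ = a⁵, (a¹⁵)¹² = a²⁰, (a¹⁵)¹³ = a³, (a¹⁵)¹⁴ = a¹⁸, (a¹⁵)¹⁵ = a, (a¹⁵)¹⁶ = a¹⁶, (a¹⁵)¹⁷ = a³¹, (a¹⁵)¹⁸ = a¹⁴, (a¹⁵)¹⁹ = a²⁹, (a¹⁵)²⁰ = a¹², (a¹⁵)²¹ = a²⁷, (a¹⁵)²² = a¹⁰, (a¹⁵)²³ = a²⁵, (a¹⁵)²⁴ = a⁸, (a¹⁵)²⁵ = a²³, (a¹⁵)²⁶ = a⁶, (a¹⁵)²⁷ = a²¹, (a¹⁵)²⁸ = a⁴, (a¹⁵)²⁹ = a¹⁹, (a¹⁵)³⁰ = a², (a¹⁵)³¹ = a¹⁷, (a¹⁵)³² = e.
The smallest positive k with (a¹⁵)ᵏ = e is 32.

Answer: 32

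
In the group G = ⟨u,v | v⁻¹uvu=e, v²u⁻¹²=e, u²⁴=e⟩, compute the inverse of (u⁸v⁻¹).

The order of (u⁸v⁻¹) is 4 (smallest k with (u⁸v⁻¹)ᵏ = e), so (u⁸v⁻¹)⁻¹ = (u⁸v⁻¹)³ = u⁸v.
Check: (u⁸v⁻¹) · (u⁸v) → (u⁸v⁻¹) · u⁸ = v⁻¹;   (v⁻¹) · v = e, giving e as required.

Answer: u⁸v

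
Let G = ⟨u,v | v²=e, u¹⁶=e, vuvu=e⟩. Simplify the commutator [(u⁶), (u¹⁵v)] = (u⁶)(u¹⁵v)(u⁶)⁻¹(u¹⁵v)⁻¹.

[(u⁶), (u¹⁵v)] = (u⁶)·(u¹⁵v)·(u⁶)⁻¹·(u¹⁵v)⁻¹.
  (u⁶) · (u¹⁵v) = u⁵v
  (u⁵v) · (u¹⁰) = u¹¹v
  (u¹¹v) · (u¹⁵v) = u¹²

Answer: u¹²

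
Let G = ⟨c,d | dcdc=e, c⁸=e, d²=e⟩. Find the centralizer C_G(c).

⟨c⟩ ⊆ C_G(c) since powers of c commute with c; so |C_G(c)| ≥ |⟨c⟩| = 8.
By orbit–stabilizer, |C_G(c)| = |G| / |conj. class of c| = 16 / 2 = 8.
The 8 elements commuting with c are {e, c, c², c³, c⁴, c⁵, c⁶, c⁷}.

Answer: {e, c, c², c³, c⁴, c⁵, c⁶, c⁷}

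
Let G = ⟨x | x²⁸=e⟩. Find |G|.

G is generated by a single element, so G is cyclic. The relator gives x²⁸ = e and no smaller power is forced to be e, so the 28 powers {e, x, x², x³, x⁴, x⁵, x⁶, x⁷, x⁸, x⁹, x²², x²³, x²¹, x²⁰, x²⁴, x²⁵, x²⁶, x²⁷, x¹², x¹³, x¹¹, x¹⁰, x¹⁴, x¹⁵, x¹⁶, x¹⁷, x¹⁸, x¹⁹} are distinct. Hence |G| = 28.

Answer: 28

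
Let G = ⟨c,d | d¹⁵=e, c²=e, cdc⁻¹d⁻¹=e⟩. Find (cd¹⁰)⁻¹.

The order of (cd¹⁰) is 6 (smallest k with (cd¹⁰)ᵏ = e), so (cd¹⁰)⁻¹ = (cd¹⁰)⁵ = cd⁵.
Check: (cd¹⁰) · (cd⁵) → (cd¹⁰) · c = d¹⁰;   (d¹⁰) · d⁵ = e, giving e as required.

Answer: cd⁵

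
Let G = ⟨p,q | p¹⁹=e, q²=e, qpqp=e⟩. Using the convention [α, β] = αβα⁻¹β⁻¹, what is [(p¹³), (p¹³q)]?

[(p¹³), (p¹³q)] = (p¹³)·(p¹³q)·(p¹³)⁻¹·(p¹³q)⁻¹.
  (p¹³) · (p¹³q) = p⁷q
  (p⁷q) · (p⁶) = pq
  (pq) · (p¹³q) = p⁷

Answer: p⁷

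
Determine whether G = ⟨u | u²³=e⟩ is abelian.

G has a single generator, so G is cyclic and hence abelian.

Answer: Yes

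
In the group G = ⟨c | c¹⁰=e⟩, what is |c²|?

Compute successive powers until reaching e:
  (c²)¹ = c², (c²)² = c⁴, (c²)³ = c⁶, (c²)⁴ = c⁸, (c²)⁵ = e.
The smallest positive k with (c²)ᵏ = e is 5.

Answer: 5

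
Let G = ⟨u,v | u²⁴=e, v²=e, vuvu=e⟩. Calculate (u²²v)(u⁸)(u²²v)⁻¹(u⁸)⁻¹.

[(u²²v), (u⁸)] = (u²²v)·(u⁸)·(u²²v)⁻¹·(u⁸)⁻¹.
  (u²²v) · (u⁸) = u¹⁴v
  (u¹⁴v) · (u²²v) = u¹⁶
  (u¹⁶) · (u¹⁶) = u⁸

Answer: u⁸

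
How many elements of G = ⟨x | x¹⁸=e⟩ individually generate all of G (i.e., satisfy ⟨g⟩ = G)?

G is cyclic of order 18. An element generates G iff its order is 18, and a cyclic group of order 18 has exactly φ(18) = 6 such elements.

Answer: 6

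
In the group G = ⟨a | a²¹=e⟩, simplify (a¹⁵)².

Compute successive powers of (a¹⁵), reducing at each step:
  (a¹⁵)²: (a¹⁵) · a¹⁵ = a⁹

Answer: a⁹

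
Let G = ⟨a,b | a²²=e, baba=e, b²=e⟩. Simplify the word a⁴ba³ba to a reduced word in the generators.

Multiply left to right, reducing at each step:
  (a⁴) · b = a⁴b
  (a⁴b) · a³ = ab
  (ab) · b = a
  a · a = a²

Answer: a²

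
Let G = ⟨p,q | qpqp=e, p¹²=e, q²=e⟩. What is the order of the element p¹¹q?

Compute successive powers until reaching e:
  (p¹¹q)¹ = p¹¹q, (p¹¹q)² = e.
The smallest positive k with (p¹¹q)ᵏ = e is 2.

Answer: 2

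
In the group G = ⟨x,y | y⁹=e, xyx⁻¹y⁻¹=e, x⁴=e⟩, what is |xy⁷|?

Compute successive powers until reaching e:
  (xy⁷)¹ = xy⁷, (xy⁷)² = x²y⁵, (xy⁷)³ = x³y³, (xy⁷)⁴ = y, (xy⁷)⁵ = xy⁸, (xy⁷)⁶ = x²y⁶, (xy⁷)⁷ = x³y⁴, (xy⁷)⁸ = y², (xy⁷)⁹ = x, (xy⁷)¹⁰ = x²y⁷, (xy⁷)¹¹ = x³y⁵, (xy⁷)¹² = y³, (xy⁷)¹³ = xy, (xy⁷)¹⁴ = x²y⁸, (xy⁷)¹⁵ = x³y⁶, (xy⁷)¹⁶ = y⁴, (xy⁷)¹⁷ = xy², (xy⁷)¹⁸ = x², (xy⁷)¹⁹ = x³y⁷, (xy⁷)²⁰ = y⁵, (xy⁷)²¹ = xy³, (xy⁷)²² = x²y, (xy⁷)²³ = x³y⁸, (xy⁷)²⁴ = y⁶, (xy⁷)²⁵ = xy⁴, (xy⁷)²⁶ = x²y², (xy⁷)²⁷ = x³, (xy⁷)²⁸ = y⁷, (xy⁷)²⁹ = xy⁵, (xy⁷)³⁰ = x²y³, (xy⁷)³¹ = x³y, (xy⁷)³² = y⁸, (xy⁷)³³ = xy⁶, (xy⁷)³⁴ = x²y⁴, (xy⁷)³⁵ = x³y², (xy⁷)³⁶ = e.
The smallest positive k with (xy⁷)ᵏ = e is 36.

Answer: 36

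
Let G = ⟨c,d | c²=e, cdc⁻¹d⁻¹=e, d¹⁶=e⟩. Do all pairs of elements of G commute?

Each pair of generators commutes: c·d = cd = d·c. Since the generators pairwise commute, every element of G commutes with every other, so G is abelian.

Answer: Yes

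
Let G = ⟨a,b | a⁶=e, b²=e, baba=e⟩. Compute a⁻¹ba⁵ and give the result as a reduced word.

Multiply left to right, reducing at each step:
  (a⁵) · b = a⁵b
  (a⁵b) · a⁵ = b

Answer: b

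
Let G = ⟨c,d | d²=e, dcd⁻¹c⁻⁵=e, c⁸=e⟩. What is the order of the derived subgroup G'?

G' = [G, G] is generated by all commutators. The generator-pair commutators are: [c, d] = c⁴.
The subgroup they normally generate is {e, c⁴}, of order 2.
Check: |G/G'| = 16/2 = 8 is the order of the abelianisation.

Answer: 2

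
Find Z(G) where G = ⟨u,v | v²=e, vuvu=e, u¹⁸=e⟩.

An element z ∈ Z(G) iff z commutes with every generator.
For example u⁹ is central: (u⁹)·u = u¹⁰ = u·(u⁹); (u⁹)·v = u⁹v = v·(u⁹).
Whereas u ∉ Z(G) since u·v = uv ≠ u¹⁷v = v·u.
Checking each of the 36 elements this way gives Z(G) = {e, u⁹}, of order 2.

Answer: {e, u⁹}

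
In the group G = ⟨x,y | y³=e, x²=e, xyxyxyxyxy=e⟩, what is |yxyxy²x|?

Compute successive powers until reaching e:
  (yxyxy²x)¹ = yxyxy²x, (yxyxy²x)² = xyxy²xy², (yxyxy²x)³ = e.
The smallest positive k with (yxyxy²x)ᵏ = e is 3.

Answer: 3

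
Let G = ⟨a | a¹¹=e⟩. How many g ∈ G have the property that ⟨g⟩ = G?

G is cyclic of order 11. An element generates G iff its order is 11, and a cyclic group of order 11 has exactly φ(11) = 10 such elements.

Answer: 10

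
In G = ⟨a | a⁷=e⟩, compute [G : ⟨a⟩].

First find ord(a) by computing successive powers:
  a¹ = a, a² = a², a³ = a³, a⁴ = a⁴, a⁵ = a⁵, a⁶ = a⁶, a⁷ = e.
So |⟨a⟩| = ord(a) = 7. With |G| = 7, by Lagrange [G : ⟨a⟩] = 7/7 = 1.

Answer: 1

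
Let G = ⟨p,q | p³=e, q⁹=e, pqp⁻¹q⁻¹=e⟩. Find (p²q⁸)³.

Compute successive powers of (p²q⁸), reducing at each step:
  (p²q⁸)²: (p²q⁸) · p² = pq⁸;   (pq⁸) · q⁸ = pq⁷
  (p²q⁸)³: (pq⁷) · p² = q⁷;   (q⁷) · q⁸ = q⁶

Answer: q⁶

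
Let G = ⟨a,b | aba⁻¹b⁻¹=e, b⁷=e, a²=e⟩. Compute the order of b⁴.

Compute successive powers until reaching e:
  (b⁴)¹ = b⁴, (b⁴)² = b, (b⁴)³ = b⁵, (b⁴)⁴ = b², (b⁴)⁵ = b⁶, (b⁴)⁶ = b³, (b⁴)⁷ = e.
The smallest positive k with (b⁴)ᵏ = e is 7.

Answer: 7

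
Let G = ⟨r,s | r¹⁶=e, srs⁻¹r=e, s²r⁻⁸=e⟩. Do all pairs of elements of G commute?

r·s = rs but s·r = r⁷s⁻¹, so r·s ≠ s·r and G is not abelian.

Answer: No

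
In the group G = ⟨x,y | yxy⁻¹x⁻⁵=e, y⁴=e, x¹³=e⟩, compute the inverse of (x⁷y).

The order of (x⁷y) is 4 (smallest k with (x⁷y)ᵏ = e), so (x⁷y)⁻¹ = (x⁷y)³ = x⁹y³.
Check: (x⁷y) · (x⁹y³) → (x⁷y) · x⁹ = y;   y · y³ = e, giving e as required.

Answer: x⁹y³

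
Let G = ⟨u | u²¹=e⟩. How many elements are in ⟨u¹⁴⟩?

|⟨u¹⁴⟩| equals the order of u¹⁴. Compute successive powers until reaching e:
  (u¹⁴)¹ = u¹⁴, (u¹⁴)² = u⁷, (u¹⁴)³ = e.
The smallest positive k with (u¹⁴)ᵏ = e is 3, so |⟨u¹⁴⟩| = 3.

Answer: 3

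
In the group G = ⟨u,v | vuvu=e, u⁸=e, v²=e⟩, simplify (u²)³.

Compute successive powers of (u²), reducing at each step:
  (u²)²: (u²) · u² = u⁴
  (u²)³: (u⁴) · u² = u⁶

Answer: u⁶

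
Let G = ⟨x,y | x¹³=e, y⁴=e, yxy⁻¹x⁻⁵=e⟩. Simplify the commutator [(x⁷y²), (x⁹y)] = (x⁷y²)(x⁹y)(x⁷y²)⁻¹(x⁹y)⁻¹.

[(x⁷y²), (x⁹y)] = (x⁷y²)·(x⁹y)·(x⁷y²)⁻¹·(x⁹y)⁻¹.
  (x⁷y²) · (x⁹y) = x¹¹y³
  (x¹¹y³) · (x⁷y²) = x²y
  (x²y) · (x⁶y³) = x⁶

Answer: x⁶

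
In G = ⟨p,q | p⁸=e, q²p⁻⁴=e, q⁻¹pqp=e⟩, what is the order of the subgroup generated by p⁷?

|⟨p⁷⟩| equals the order of p⁷. Compute successive powers until reaching e:
  (p⁷)¹ = p⁷, (p⁷)² = p⁶, (p⁷)³ = p⁵, (p⁷)⁴ = p⁴, (p⁷)⁵ = p³, (p⁷)⁶ = p², (p⁷)⁷ = p, (p⁷)⁸ = e.
The smallest positive k with (p⁷)ᵏ = e is 8, so |⟨p⁷⟩| = 8.

Answer: 8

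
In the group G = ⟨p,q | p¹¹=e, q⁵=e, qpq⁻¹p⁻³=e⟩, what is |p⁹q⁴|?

Compute successive powers until reaching e:
  (p⁹q⁴)¹ = p⁹q⁴, (p⁹q⁴)² = pq³, (p⁹q⁴)³ = p²q², (p⁹q⁴)⁴ = p⁶q, (p⁹q⁴)⁵ = e.
The smallest positive k with (p⁹q⁴)ᵏ = e is 5.

Answer: 5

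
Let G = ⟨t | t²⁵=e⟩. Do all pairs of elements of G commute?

G has a single generator, so G is cyclic and hence abelian.

Answer: Yes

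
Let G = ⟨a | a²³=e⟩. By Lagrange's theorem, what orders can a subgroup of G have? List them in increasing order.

|G| = 23 = 23. By Lagrange's theorem the order of any subgroup divides 23; the divisors of 23 are 1, 23.

Answer: 1, 23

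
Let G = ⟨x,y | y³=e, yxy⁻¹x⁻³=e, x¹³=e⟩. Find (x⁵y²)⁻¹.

The order of (x⁵y²) is 3 (smallest k with (x⁵y²)ᵏ = e), so (x⁵y²)⁻¹ = (x⁵y²)² = x¹¹y.
Check: (x⁵y²) · (x¹¹y) → (x⁵y²) · x¹¹ = y²;   (y²) · y = e, giving e as required.

Answer: x¹¹y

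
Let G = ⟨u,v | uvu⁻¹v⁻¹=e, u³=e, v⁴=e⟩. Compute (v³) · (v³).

Compute (v³) · (v³) by multiplying left to right and reducing via the relations at each step:
  (v³) · v³ = v²

Answer: v²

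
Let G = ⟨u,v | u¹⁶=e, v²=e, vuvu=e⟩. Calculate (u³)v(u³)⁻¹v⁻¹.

[(u³), v] = (u³)·v·(u³)⁻¹·v⁻¹.
  (u³) · v = u³v
  (u³v) · (u¹³) = u⁶v
  (u⁶v) · v = u⁶

Answer: u⁶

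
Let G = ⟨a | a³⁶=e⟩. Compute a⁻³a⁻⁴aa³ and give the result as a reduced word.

Multiply left to right, reducing at each step:
  (a³³) · a⁻⁴ = a²⁹
  (a²⁹) · a = a³⁰
  (a³⁰) · a³ = a³³

Answer: a³³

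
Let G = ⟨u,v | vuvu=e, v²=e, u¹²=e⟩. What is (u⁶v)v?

Compute (u⁶v) · v by multiplying left to right and reducing via the relations at each step:
  (u⁶v) · v = u⁶

Answer: u⁶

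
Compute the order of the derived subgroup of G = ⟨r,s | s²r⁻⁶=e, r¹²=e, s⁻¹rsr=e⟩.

G' = [G, G] is generated by all commutators. The generator-pair commutators are: [r, s] = r².
The subgroup they normally generate is {e, r², r⁴, r⁶, r⁸, r¹⁰}, of order 6.
Check: |G/G'| = 24/6 = 4 is the order of the abelianisation.

Answer: 6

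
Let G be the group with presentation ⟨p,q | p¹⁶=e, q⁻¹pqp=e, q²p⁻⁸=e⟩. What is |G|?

Enumerate words in the generators, reducing via the relations: the distinct elements are
  {e, p, q, pq, p², p³, p⁴, p⁵, p⁶, p⁷, p⁸, p⁹, p²q, p³q, p¹², p¹³, p¹¹, p¹⁰, p¹⁴, p¹⁵, p⁴q, p⁵q, p⁶q, p⁷q, q⁻¹, pq⁻¹, p²q⁻¹, p³q⁻¹, p⁴q⁻¹, p⁵q⁻¹, p⁶q⁻¹, p⁷q⁻¹}.
No further products give new elements, so |G| = 32.

Answer: 32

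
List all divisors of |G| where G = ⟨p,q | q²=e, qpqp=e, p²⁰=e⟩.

|G| = 40 = 2³ · 5. By Lagrange's theorem the order of any subgroup divides 40; the divisors of 40 are 1, 2, 4, 5, 8, 10, 20, 40.

Answer: 1, 2, 4, 5, 8, 10, 20, 40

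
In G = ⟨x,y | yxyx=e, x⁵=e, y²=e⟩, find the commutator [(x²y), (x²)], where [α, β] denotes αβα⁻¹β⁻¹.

[(x²y), (x²)] = (x²y)·(x²)·(x²y)⁻¹·(x²)⁻¹.
  (x²y) · (x²) = y
  y · (x²y) = x³
  (x³) · (x³) = x

Answer: x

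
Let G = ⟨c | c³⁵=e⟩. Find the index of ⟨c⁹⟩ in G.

First find ord(c⁹) by computing successive powers:
  (c⁹)¹ = c⁹, (c⁹)² = c¹⁸, (c⁹)³ = c²⁷, (c⁹)⁴ = c, (c⁹)⁵ = c¹⁰, (c⁹)⁶ = c¹⁹, (c⁹)⁷ = c²⁸, (c⁹)⁸ = c², (c⁹)⁹ = c¹¹, (c⁹)¹⁰ = c²⁰, (c⁹)¹¹ = c²⁹, (c⁹)¹² = c³, (c⁹)¹³ = c¹², (c⁹)¹⁴ = c²¹, (c⁹)¹⁵ = c³⁰, (c⁹)¹⁶ = c⁴, (c⁹)¹⁷ = c¹³, (c⁹)¹⁸ = c²², (c⁹)¹⁹ = c³¹, (c⁹)²⁰ = c⁵, (c⁹)²¹ = c¹⁴, (c⁹)²² = c²³, (c⁹)²³ = c³², (c⁹)²⁴ = c⁶, (c⁹)²⁵ = c¹⁵, (c⁹)²⁶ = c²⁴, (c⁹)²⁷ = c³³, (c⁹)²⁸ = c⁷, (c⁹)²⁹ = c¹⁶, (c⁹)³⁰ = c²⁵, (c⁹)³¹ = c³⁴, (c⁹)³² = c⁸, (c⁹)³³ = c¹⁷, (c⁹)³⁴ = c²⁶, (c⁹)³⁵ = e.
So |⟨c⁹⟩| = ord(c⁹) = 35. With |G| = 35, by Lagrange [G : ⟨c⁹⟩] = 35/35 = 1.

Answer: 1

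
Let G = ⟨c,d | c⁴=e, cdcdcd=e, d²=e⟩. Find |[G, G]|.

G' = [G, G] is generated by all commutators. The generator-pair commutators are: [c, d] = c²dc.
The subgroup they normally generate is {e, c², cd, dc³, c²dc, c³d, c²dc³, dc, cdc², dc²d, c²dc²d, c³dc²}, of order 12.
Check: |G/G'| = 24/12 = 2 is the order of the abelianisation.

Answer: 12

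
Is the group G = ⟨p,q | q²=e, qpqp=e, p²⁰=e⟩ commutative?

p·q = pq but q·p = p¹⁹q, so p·q ≠ q·p and G is not abelian.

Answer: No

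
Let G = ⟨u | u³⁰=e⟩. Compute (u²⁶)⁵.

Compute successive powers of (u²⁶), reducing at each step:
  (u²⁶)²: (u²⁶) · u²⁶ = u²²
  (u²⁶)³: (u²²) · u²⁶ = u¹⁸
  (u²⁶)⁴: (u¹⁸) · u²⁶ = u¹⁴
  (u²⁶)⁵: (u¹⁴) · u²⁶ = u¹⁰

Answer: u¹⁰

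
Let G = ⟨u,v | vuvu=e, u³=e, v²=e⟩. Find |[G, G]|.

G' = [G, G] is generated by all commutators. The generator-pair commutators are: [u, v] = u².
The subgroup they normally generate is {e, u, u²}, of order 3.
Check: |G/G'| = 6/3 = 2 is the order of the abelianisation.

Answer: 3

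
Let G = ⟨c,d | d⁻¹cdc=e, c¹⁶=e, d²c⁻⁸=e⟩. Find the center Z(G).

An element z ∈ Z(G) iff z commutes with every generator.
For example c⁸ is central: (c⁸)·c = c⁹ = c·(c⁸); (c⁸)·d = d⁻¹ = d·(c⁸).
Whereas c ∉ Z(G) since c·d = cd ≠ c⁷d⁻¹ = d·c.
Checking each of the 32 elements this way gives Z(G) = {e, c⁸}, of order 2.

Answer: {e, c⁸}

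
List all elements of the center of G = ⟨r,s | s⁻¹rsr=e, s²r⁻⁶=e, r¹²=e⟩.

An element z ∈ Z(G) iff z commutes with every generator.
For example r⁶ is central: (r⁶)·r = r⁷ = r·(r⁶); (r⁶)·s = s⁻¹ = s·(r⁶).
Whereas r ∉ Z(G) since r·s = rs ≠ r⁵s⁻¹ = s·r.
Checking each of the 24 elements this way gives Z(G) = {e, r⁶}, of order 2.

Answer: {e, r⁶}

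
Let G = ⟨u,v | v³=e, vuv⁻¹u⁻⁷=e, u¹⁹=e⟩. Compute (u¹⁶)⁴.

Compute successive powers of (u¹⁶), reducing at each step:
  (u¹⁶)²: (u¹⁶) · u¹⁶ = u¹³
  (u¹⁶)³: (u¹³) · u¹⁶ = u¹⁰
  (u¹⁶)⁴: (u¹⁰) · u¹⁶ = u⁷

Answer: u⁷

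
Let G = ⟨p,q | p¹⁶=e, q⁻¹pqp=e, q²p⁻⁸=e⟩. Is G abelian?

p·q = pq but q·p = p⁷q⁻¹, so p·q ≠ q·p and G is not abelian.

Answer: No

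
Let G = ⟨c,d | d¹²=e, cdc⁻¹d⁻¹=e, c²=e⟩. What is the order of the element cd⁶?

Compute successive powers until reaching e:
  (cd⁶)¹ = cd⁶, (cd⁶)² = e.
The smallest positive k with (cd⁶)ᵏ = e is 2.

Answer: 2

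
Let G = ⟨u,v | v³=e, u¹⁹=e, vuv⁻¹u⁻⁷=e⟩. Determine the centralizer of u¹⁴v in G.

⟨u¹⁴v⟩ ⊆ C_G(u¹⁴v) since powers of u¹⁴v commute with u¹⁴v; so |C_G(u¹⁴v)| ≥ |⟨u¹⁴v⟩| = 3.
By orbit–stabilizer, |C_G(u¹⁴v)| = |G| / |conj. class of u¹⁴v| = 57 / 19 = 3.
The 3 elements commuting with u¹⁴v are {e, u¹⁴v, u¹⁷v²}.

Answer: {e, u¹⁴v, u¹⁷v²}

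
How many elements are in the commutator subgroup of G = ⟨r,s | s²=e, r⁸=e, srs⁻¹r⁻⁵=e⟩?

G' = [G, G] is generated by all commutators. The generator-pair commutators are: [r, s] = r⁴.
The subgroup they normally generate is {e, r⁴}, of order 2.
Check: |G/G'| = 16/2 = 8 is the order of the abelianisation.

Answer: 2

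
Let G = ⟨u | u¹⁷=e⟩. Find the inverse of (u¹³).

The order of (u¹³) is 17 (smallest k with (u¹³)ᵏ = e), so (u¹³)⁻¹ = (u¹³)¹⁶ = u⁴.
Check: (u¹³) · (u⁴) → (u¹³) · u⁴ = e, giving e as required.

Answer: u⁴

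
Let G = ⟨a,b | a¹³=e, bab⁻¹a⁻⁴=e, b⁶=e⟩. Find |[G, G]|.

G' = [G, G] is generated by all commutators. The generator-pair commutators are: [a, b] = a¹⁰.
The subgroup they normally generate is {e, a, a², a³, a⁴, a⁵, a⁶, a⁷, a⁸, a⁹, a¹⁰, a¹¹, a¹²}, of order 13.
Check: |G/G'| = 78/13 = 6 is the order of the abelianisation.

Answer: 13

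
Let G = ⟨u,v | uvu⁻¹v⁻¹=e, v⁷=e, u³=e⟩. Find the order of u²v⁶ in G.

Compute successive powers until reaching e:
  (u²v⁶)¹ = u²v⁶, (u²v⁶)² = uv⁵, (u²v⁶)³ = v⁴, (u²v⁶)⁴ = u²v³, (u²v⁶)⁵ = uv², (u²v⁶)⁶ = v, (u²v⁶)⁷ = u², (u²v⁶)⁸ = uv⁶, (u²v⁶)⁹ = v⁵, (u²v⁶)¹⁰ = u²v⁴, (u²v⁶)¹¹ = uv³, (u²v⁶)¹² = v², (u²v⁶)¹³ = u²v, (u²v⁶)¹⁴ = u, (u²v⁶)¹⁵ = v⁶, (u²v⁶)¹⁶ = u²v⁵, (u²v⁶)¹⁷ = uv⁴, (u²v⁶)¹⁸ = v³, (u²v⁶)¹⁹ = u²v², (u²v⁶)²⁰ = uv, (u²v⁶)²¹ = e.
The smallest positive k with (u²v⁶)ᵏ = e is 21.

Answer: 21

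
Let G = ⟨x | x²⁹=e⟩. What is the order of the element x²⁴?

Compute successive powers until reaching e:
  (x²⁴)¹ = x²⁴, (x²⁴)² = x¹⁹, (x²⁴)³ = x¹⁴, (x²⁴)⁴ = x⁹, (x²⁴)⁵ = x⁴, (x²⁴)⁶ = x²⁸, (x²⁴)⁷ = x²³, (x²⁴)⁸ = x¹⁸, (x²⁴)⁹ = x¹³, (x²⁴)¹⁰ = x⁸, (x²⁴)¹¹ = x³, (x²⁴)¹² = x²⁷, (x²⁴)¹³ = x²², (x²⁴)¹⁴ = x¹⁷, (x²⁴)¹⁵ = x¹², (x²⁴)¹⁶ = x⁷, (x²⁴)¹⁷ = x², (x²⁴)¹⁸ = x²⁶, (x²⁴)¹⁹ = x²¹, (x²⁴)²⁰ = x¹⁶, (x²⁴)²¹ = x¹¹, (x²⁴)²² = x⁶, (x²⁴)²³ = x, (x²⁴)²⁴ = x²⁵, (x²⁴)²⁵ = x²⁰, (x²⁴)²⁶ = x¹⁵, (x²⁴)²⁷ = x¹⁰, (x²⁴)²⁸ = x⁵, (x²⁴)²⁹ = e.
The smallest positive k with (x²⁴)ᵏ = e is 29.

Answer: 29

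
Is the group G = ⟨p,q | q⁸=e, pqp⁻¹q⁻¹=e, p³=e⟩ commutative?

Each pair of generators commutes: p·q = pq = q·p. Since the generators pairwise commute, every element of G commutes with every other, so G is abelian.

Answer: Yes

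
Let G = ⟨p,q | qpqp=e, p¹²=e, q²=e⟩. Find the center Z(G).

An element z ∈ Z(G) iff z commutes with every generator.
For example p⁶ is central: (p⁶)·p = p⁷ = p·(p⁶); (p⁶)·q = p⁶q = q·(p⁶).
Whereas p ∉ Z(G) since p·q = pq ≠ p¹¹q = q·p.
Checking each of the 24 elements this way gives Z(G) = {e, p⁶}, of order 2.

Answer: {e, p⁶}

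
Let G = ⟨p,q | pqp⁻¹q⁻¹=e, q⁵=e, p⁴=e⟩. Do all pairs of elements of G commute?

Each pair of generators commutes: p·q = pq = q·p. Since the generators pairwise commute, every element of G commutes with every other, so G is abelian.

Answer: Yes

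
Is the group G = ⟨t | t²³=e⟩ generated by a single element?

|G| = 23. The element t has order 23 (its powers give 23 distinct elements), so ⟨t⟩ = G and G is cyclic.

Answer: Yes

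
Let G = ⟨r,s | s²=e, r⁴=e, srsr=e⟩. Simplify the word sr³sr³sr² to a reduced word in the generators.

Multiply left to right, reducing at each step:
  s · r³ = rs
  (rs) · s = r
  r · r³ = e
  e · s = s
  s · r² = r²s

Answer: r²s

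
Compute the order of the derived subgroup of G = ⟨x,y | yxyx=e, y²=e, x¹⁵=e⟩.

G' = [G, G] is generated by all commutators. The generator-pair commutators are: [x, y] = x².
The subgroup they normally generate is {e, x, x², x³, x⁴, x⁵, x⁶, x⁷, x⁸, x⁹, x¹⁰, x¹¹, x¹², x¹³, x¹⁴}, of order 15.
Check: |G/G'| = 30/15 = 2 is the order of the abelianisation.

Answer: 15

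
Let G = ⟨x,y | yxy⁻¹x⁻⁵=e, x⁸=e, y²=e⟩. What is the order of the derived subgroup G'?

G' = [G, G] is generated by all commutators. The generator-pair commutators are: [x, y] = x⁴.
The subgroup they normally generate is {e, x⁴}, of order 2.
Check: |G/G'| = 16/2 = 8 is the order of the abelianisation.

Answer: 2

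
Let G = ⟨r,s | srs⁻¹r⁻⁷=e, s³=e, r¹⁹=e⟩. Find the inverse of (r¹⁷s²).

The order of (r¹⁷s²) is 3 (smallest k with (r¹⁷s²)ᵏ = e), so (r¹⁷s²)⁻¹ = (r¹⁷s²)² = r¹⁴s.
Check: (r¹⁷s²) · (r¹⁴s) → (r¹⁷s²) · r¹⁴ = s²;   (s²) · s = e, giving e as required.

Answer: r¹⁴s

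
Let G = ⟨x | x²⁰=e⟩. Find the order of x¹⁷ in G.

Compute successive powers until reaching e:
  (x¹⁷)¹ = x¹⁷, (x¹⁷)² = x¹⁴, (x¹⁷)³ = x¹¹, (x¹⁷)⁴ = x⁸, (x¹⁷)⁵ = x⁵, (x¹⁷)⁶ = x², (x¹⁷)⁷ = x¹⁹, (x¹⁷)⁸ = x¹⁶, (x¹⁷)⁹ = x¹³, (x¹⁷)¹⁰ = x¹⁰, (x¹⁷)¹¹ = x⁷, (x¹⁷)¹² = x⁴, (x¹⁷)¹³ = x, (x¹⁷)¹⁴ = x¹⁸, (x¹⁷)¹⁵ = x¹⁵, (x¹⁷)¹⁶ = x¹², (x¹⁷)¹⁷ = x⁹, (x¹⁷)¹⁸ = x⁶, (x¹⁷)¹⁹ = x³, (x¹⁷)²⁰ = e.
The smallest positive k with (x¹⁷)ᵏ = e is 20.

Answer: 20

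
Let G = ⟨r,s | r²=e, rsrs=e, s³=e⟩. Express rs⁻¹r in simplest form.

Multiply left to right, reducing at each step:
  r · s⁻¹ = rs²
  (rs²) · r = s

Answer: s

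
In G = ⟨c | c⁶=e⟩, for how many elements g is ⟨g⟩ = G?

G is cyclic of order 6. An element generates G iff its order is 6, and a cyclic group of order 6 has exactly φ(6) = 2 such elements.

Answer: 2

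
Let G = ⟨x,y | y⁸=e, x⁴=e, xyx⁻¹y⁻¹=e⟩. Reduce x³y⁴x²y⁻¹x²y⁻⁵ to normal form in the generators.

Multiply left to right, reducing at each step:
  (x³) · y⁴ = x³y⁴
  (x³y⁴) · x² = xy⁴
  (xy⁴) · y⁻¹ = xy³
  (xy³) · x² = x³y³
  (x³y³) · y⁻⁵ = x³y⁶

Answer: x³y⁶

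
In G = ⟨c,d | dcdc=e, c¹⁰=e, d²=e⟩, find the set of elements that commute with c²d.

⟨c²d⟩ ⊆ C_G(c²d) since powers of c²d commute with c²d; so |C_G(c²d)| ≥ |⟨c²d⟩| = 2.
By orbit–stabilizer, |C_G(c²d)| = |G| / |conj. class of c²d| = 20 / 5 = 4.
The 4 elements commuting with c²d are {e, c⁵, c²d, c⁷d}.

Answer: {e, c⁵, c²d, c⁷d}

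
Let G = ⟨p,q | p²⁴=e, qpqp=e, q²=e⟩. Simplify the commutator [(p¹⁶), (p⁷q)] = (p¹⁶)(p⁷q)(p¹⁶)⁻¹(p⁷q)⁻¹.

[(p¹⁶), (p⁷q)] = (p¹⁶)·(p⁷q)·(p¹⁶)⁻¹·(p⁷q)⁻¹.
  (p¹⁶) · (p⁷q) = p²³q
  (p²³q) · (p⁸) = p¹⁵q
  (p¹⁵q) · (p⁷q) = p⁸

Answer: p⁸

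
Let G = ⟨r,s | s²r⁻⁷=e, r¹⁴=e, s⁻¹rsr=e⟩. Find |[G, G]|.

G' = [G, G] is generated by all commutators. The generator-pair commutators are: [r, s] = r².
The subgroup they normally generate is {e, r², r⁴, r⁶, r⁸, r¹⁰, r¹²}, of order 7.
Check: |G/G'| = 28/7 = 4 is the order of the abelianisation.

Answer: 7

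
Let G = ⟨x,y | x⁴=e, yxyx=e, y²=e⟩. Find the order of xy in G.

Compute successive powers until reaching e:
  (xy)¹ = xy, (xy)² = e.
The smallest positive k with (xy)ᵏ = e is 2.

Answer: 2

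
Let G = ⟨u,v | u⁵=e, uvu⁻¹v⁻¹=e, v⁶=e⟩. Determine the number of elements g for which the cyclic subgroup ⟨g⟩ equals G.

G is cyclic of order 30. An element generates G iff its order is 30, and a cyclic group of order 30 has exactly φ(30) = 8 such elements.

Answer: 8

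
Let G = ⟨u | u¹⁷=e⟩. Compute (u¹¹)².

Compute successive powers of (u¹¹), reducing at each step:
  (u¹¹)²: (u¹¹) · u¹¹ = u⁵

Answer: u⁵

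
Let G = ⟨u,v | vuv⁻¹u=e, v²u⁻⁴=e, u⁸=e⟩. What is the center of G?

An element z ∈ Z(G) iff z commutes with every generator.
For example u⁴ is central: (u⁴)·u = u⁵ = u·(u⁴); (u⁴)·v = v⁻¹ = v·(u⁴).
Whereas u ∉ Z(G) since u·v = uv ≠ u³v⁻¹ = v·u.
Checking each of the 16 elements this way gives Z(G) = {e, u⁴}, of order 2.

Answer: {e, u⁴}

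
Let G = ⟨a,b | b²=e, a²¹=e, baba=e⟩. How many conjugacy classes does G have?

The conjugacy classes (representative and size) are:
  [e] (size 1), [a²⁰] (size 2), [a²] (size 2), [a³] (size 2), [a¹⁷] (size 2), [a⁵] (size 2), [a⁶] (size 2), [a⁷] (size 2), [a⁸] (size 2), [a⁹] (size 2), [a¹⁰] (size 2), [b] (size 21).
Class equation: 1 + 2 + 2 + 2 + 2 + 2 + 2 + 2 + 2 + 2 + 2 + 21 = 42 = |G|. So G has 12 conjugacy classes.

Answer: 12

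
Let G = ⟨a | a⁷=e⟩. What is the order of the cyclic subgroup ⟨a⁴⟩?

|⟨a⁴⟩| equals the order of a⁴. Compute successive powers until reaching e:
  (a⁴)¹ = a⁴, (a⁴)² = a, (a⁴)³ = a⁵, (a⁴)⁴ = a², (a⁴)⁵ = a⁶, (a⁴)⁶ = a³, (a⁴)⁷ = e.
The smallest positive k with (a⁴)ᵏ = e is 7, so |⟨a⁴⟩| = 7.

Answer: 7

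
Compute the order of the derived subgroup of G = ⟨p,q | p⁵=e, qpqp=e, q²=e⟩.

G' = [G, G] is generated by all commutators. The generator-pair commutators are: [p, q] = p².
The subgroup they normally generate is {e, p, p², p³, p⁴}, of order 5.
Check: |G/G'| = 10/5 = 2 is the order of the abelianisation.

Answer: 5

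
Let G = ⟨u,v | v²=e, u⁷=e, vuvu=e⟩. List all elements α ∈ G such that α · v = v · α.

⟨v⟩ ⊆ C_G(v) since powers of v commute with v; so |C_G(v)| ≥ |⟨v⟩| = 2.
By orbit–stabilizer, |C_G(v)| = |G| / |conj. class of v| = 14 / 7 = 2.
The 2 elements commuting with v are {e, v}.

Answer: {e, v}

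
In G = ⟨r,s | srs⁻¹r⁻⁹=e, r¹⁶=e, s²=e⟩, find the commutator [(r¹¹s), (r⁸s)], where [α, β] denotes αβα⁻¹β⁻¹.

[(r¹¹s), (r⁸s)] = (r¹¹s)·(r⁸s)·(r¹¹s)⁻¹·(r⁸s)⁻¹.
  (r¹¹s) · (r⁸s) = r³
  (r³) · (r¹³s) = s
  s · (r⁸s) = r⁸

Answer: r⁸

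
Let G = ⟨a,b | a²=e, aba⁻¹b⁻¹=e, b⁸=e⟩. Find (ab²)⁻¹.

The order of (ab²) is 4 (smallest k with (ab²)ᵏ = e), so (ab²)⁻¹ = (ab²)³ = ab⁶.
Check: (ab²) · (ab⁶) → (ab²) · a = b²;   (b²) · b⁶ = e, giving e as required.

Answer: ab⁶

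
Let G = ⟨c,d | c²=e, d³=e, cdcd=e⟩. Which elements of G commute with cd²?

⟨cd²⟩ ⊆ C_G(cd²) since powers of cd² commute with cd²; so |C_G(cd²)| ≥ |⟨cd²⟩| = 2.
By orbit–stabilizer, |C_G(cd²)| = |G| / |conj. class of cd²| = 6 / 3 = 2.
The 2 elements commuting with cd² are {e, cd²}.

Answer: {e, cd²}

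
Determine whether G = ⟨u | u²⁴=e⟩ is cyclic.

|G| = 24. The element u has order 24 (its powers give 24 distinct elements), so ⟨u⟩ = G and G is cyclic.

Answer: Yes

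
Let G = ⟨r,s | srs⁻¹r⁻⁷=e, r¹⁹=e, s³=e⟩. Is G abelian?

r·s = rs but s·r = r⁷s, so r·s ≠ s·r and G is not abelian.

Answer: No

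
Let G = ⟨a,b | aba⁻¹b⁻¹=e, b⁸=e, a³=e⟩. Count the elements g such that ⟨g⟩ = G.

G is cyclic of order 24. An element generates G iff its order is 24, and a cyclic group of order 24 has exactly φ(24) = 8 such elements.

Answer: 8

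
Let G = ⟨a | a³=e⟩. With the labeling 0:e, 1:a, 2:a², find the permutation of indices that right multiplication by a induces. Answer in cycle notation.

(0 1 2)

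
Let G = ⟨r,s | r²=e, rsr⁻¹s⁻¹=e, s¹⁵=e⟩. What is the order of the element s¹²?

Compute successive powers until reaching e:
  (s¹²)¹ = s¹², (s¹²)² = s⁹, (s¹²)³ = s⁶, (s¹²)⁴ = s³, (s¹²)⁵ = e.
The smallest positive k with (s¹²)ᵏ = e is 5.

Answer: 5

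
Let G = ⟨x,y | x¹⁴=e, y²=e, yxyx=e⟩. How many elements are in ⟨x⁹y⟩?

|⟨x⁹y⟩| equals the order of x⁹y. Compute successive powers until reaching e:
  (x⁹y)¹ = x⁹y, (x⁹y)² = e.
The smallest positive k with (x⁹y)ᵏ = e is 2, so |⟨x⁹y⟩| = 2.

Answer: 2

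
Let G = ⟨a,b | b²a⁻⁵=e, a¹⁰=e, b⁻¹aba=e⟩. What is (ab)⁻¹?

The order of (ab) is 4 (smallest k with (ab)ᵏ = e), so (ab)⁻¹ = (ab)³ = ab⁻¹.
Check: (ab) · (ab⁻¹) → (ab) · a = b;   b · b⁻¹ = e, giving e as required.

Answer: ab⁻¹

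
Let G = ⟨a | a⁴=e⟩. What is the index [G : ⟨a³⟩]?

First find ord(a³) by computing successive powers:
  (a³)¹ = a³, (a³)² = a², (a³)³ = a, (a³)⁴ = e.
So |⟨a³⟩| = ord(a³) = 4. With |G| = 4, by Lagrange [G : ⟨a³⟩] = 4/4 = 1.

Answer: 1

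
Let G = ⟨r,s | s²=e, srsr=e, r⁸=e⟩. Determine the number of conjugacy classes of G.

The conjugacy classes (representative and size) are:
  [e] (size 1), [r] (size 2), [r⁶] (size 2), [r³] (size 2), [r⁴] (size 1), [s] (size 4), [r⁵s] (size 4).
Class equation: 1 + 2 + 2 + 2 + 1 + 4 + 4 = 16 = |G|. So G has 7 conjugacy classes.

Answer: 7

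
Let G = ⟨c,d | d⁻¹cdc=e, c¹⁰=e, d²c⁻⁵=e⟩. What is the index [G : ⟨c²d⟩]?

First find ord(c²d) by computing successive powers:
  (c²d)¹ = c²d, (c²d)² = c⁵, (c²d)³ = c²d⁻¹, (c²d)⁴ = e.
So |⟨c²d⟩| = ord(c²d) = 4. With |G| = 20, by Lagrange [G : ⟨c²d⟩] = 20/4 = 5.

Answer: 5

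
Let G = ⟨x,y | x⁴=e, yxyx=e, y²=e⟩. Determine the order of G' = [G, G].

G' = [G, G] is generated by all commutators. The generator-pair commutators are: [x, y] = x².
The subgroup they normally generate is {e, x²}, of order 2.
Check: |G/G'| = 8/2 = 4 is the order of the abelianisation.

Answer: 2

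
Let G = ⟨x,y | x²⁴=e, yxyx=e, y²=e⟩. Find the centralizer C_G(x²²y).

⟨x²²y⟩ ⊆ C_G(x²²y) since powers of x²²y commute with x²²y; so |C_G(x²²y)| ≥ |⟨x²²y⟩| = 2.
By orbit–stabilizer, |C_G(x²²y)| = |G| / |conj. class of x²²y| = 48 / 12 = 4.
The 4 elements commuting with x²²y are {e, x¹², x¹⁰y, x²²y}.

Answer: {e, x¹², x¹⁰y, x²²y}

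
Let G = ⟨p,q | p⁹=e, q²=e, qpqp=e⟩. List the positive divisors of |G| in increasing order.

|G| = 18 = 2 · 3². By Lagrange's theorem the order of any subgroup divides 18; the divisors of 18 are 1, 2, 3, 6, 9, 18.

Answer: 1, 2, 3, 6, 9, 18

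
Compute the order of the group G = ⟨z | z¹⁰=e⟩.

G is generated by a single element, so G is cyclic. The relator gives z¹⁰ = e and no smaller power is forced to be e, so the 10 powers {e, z, z², z³, z⁴, z⁵, z⁶, z⁷, z⁸, z⁹} are distinct. Hence |G| = 10.

Answer: 10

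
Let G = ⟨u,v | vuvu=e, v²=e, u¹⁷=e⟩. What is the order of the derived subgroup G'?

G' = [G, G] is generated by all commutators. The generator-pair commutators are: [u, v] = u².
The subgroup they normally generate is {e, u, u², u³, u⁴, u⁵, u⁶, u⁷, u⁸, u⁹, u¹⁰, u¹¹, u¹², u¹³, u¹⁴, u¹⁵, u¹⁶}, of order 17.
Check: |G/G'| = 34/17 = 2 is the order of the abelianisation.

Answer: 17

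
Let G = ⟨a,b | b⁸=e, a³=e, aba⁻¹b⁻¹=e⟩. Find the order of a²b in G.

Compute successive powers until reaching e:
  (a²b)¹ = a²b, (a²b)² = ab², (a²b)³ = b³, (a²b)⁴ = a²b⁴, (a²b)⁵ = ab⁵, (a²b)⁶ = b⁶, (a²b)⁷ = a²b⁷, (a²b)⁸ = a, (a²b)⁹ = b, (a²b)¹⁰ = a²b², (a²b)¹¹ = ab³, (a²b)¹² = b⁴, (a²b)¹³ = a²b⁵, (a²b)¹⁴ = ab⁶, (a²b)¹⁵ = b⁷, (a²b)¹⁶ = a², (a²b)¹⁷ = ab, (a²b)¹⁸ = b², (a²b)¹⁹ = a²b³, (a²b)²⁰ = ab⁴, (a²b)²¹ = b⁵, (a²b)²² = a²b⁶, (a²b)²³ = ab⁷, (a²b)²⁴ = e.
The smallest positive k with (a²b)ᵏ = e is 24.

Answer: 24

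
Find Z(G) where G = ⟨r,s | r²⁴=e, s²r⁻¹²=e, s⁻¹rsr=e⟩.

An element z ∈ Z(G) iff z commutes with every generator.
For example r¹² is central: (r¹²)·r = r¹³ = r·(r¹²); (r¹²)·s = s⁻¹ = s·(r¹²).
Whereas r ∉ Z(G) since r·s = rs ≠ r¹¹s⁻¹ = s·r.
Checking each of the 48 elements this way gives Z(G) = {e, r¹²}, of order 2.

Answer: {e, r¹²}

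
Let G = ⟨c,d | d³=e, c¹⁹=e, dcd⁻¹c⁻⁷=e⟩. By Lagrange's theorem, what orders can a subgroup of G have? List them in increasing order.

|G| = 57 = 3 · 19. By Lagrange's theorem the order of any subgroup divides 57; the divisors of 57 are 1, 3, 19, 57.

Answer: 1, 3, 19, 57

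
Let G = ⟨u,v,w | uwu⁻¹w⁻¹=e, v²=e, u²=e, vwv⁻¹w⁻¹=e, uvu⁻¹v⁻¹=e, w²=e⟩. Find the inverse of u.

The order of u is 2 (smallest k with uᵏ = e), so u⁻¹ = u¹ = u.
Check: u · u → u · u = e, giving e as required.

Answer: u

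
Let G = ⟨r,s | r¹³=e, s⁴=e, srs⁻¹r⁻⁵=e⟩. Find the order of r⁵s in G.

Compute successive powers until reaching e:
  (r⁵s)¹ = r⁵s, (r⁵s)² = r⁴s², (r⁵s)³ = r¹²s³, (r⁵s)⁴ = e.
The smallest positive k with (r⁵s)ᵏ = e is 4.

Answer: 4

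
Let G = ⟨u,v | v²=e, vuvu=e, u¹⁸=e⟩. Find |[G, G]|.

G' = [G, G] is generated by all commutators. The generator-pair commutators are: [u, v] = u².
The subgroup they normally generate is {e, u², u⁴, u⁶, u⁸, u¹⁰, u¹², u¹⁴, u¹⁶}, of order 9.
Check: |G/G'| = 36/9 = 4 is the order of the abelianisation.

Answer: 9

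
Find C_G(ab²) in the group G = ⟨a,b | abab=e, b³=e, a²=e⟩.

⟨ab²⟩ ⊆ C_G(ab²) since powers of ab² commute with ab²; so |C_G(ab²)| ≥ |⟨ab²⟩| = 2.
By orbit–stabilizer, |C_G(ab²)| = |G| / |conj. class of ab²| = 6 / 3 = 2.
The 2 elements commuting with ab² are {e, ab²}.

Answer: {e, ab²}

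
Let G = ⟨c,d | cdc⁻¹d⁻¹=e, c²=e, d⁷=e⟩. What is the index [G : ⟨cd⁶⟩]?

First find ord(cd⁶) by computing successive powers:
  (cd⁶)¹ = cd⁶, (cd⁶)² = d⁵, (cd⁶)³ = cd⁴, (cd⁶)⁴ = d³, (cd⁶)⁵ = cd², (cd⁶)⁶ = d, (cd⁶)⁷ = c, (cd⁶)⁸ = d⁶, (cd⁶)⁹ = cd⁵, (cd⁶)¹⁰ = d⁴, (cd⁶)¹¹ = cd³, (cd⁶)¹² = d², (cd⁶)¹³ = cd, (cd⁶)¹⁴ = e.
So |⟨cd⁶⟩| = ord(cd⁶) = 14. With |G| = 14, by Lagrange [G : ⟨cd⁶⟩] = 14/14 = 1.

Answer: 1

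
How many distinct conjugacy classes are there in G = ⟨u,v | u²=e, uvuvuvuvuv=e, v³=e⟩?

The conjugacy classes (representative and size) are:
  [e] (size 1), [uvuv²uvuv²u] (size 15), [vuvuv²u] (size 20), [uv²uv²u] (size 12), [v²uvuv²] (size 12).
Class equation: 1 + 15 + 20 + 12 + 12 = 60 = |G|. So G has 5 conjugacy classes.

Answer: 5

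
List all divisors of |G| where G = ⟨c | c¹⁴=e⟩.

|G| = 14 = 2 · 7. By Lagrange's theorem the order of any subgroup divides 14; the divisors of 14 are 1, 2, 7, 14.

Answer: 1, 2, 7, 14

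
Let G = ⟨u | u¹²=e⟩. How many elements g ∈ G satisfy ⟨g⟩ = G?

G is cyclic of order 12. An element generates G iff its order is 12, and a cyclic group of order 12 has exactly φ(12) = 4 such elements.

Answer: 4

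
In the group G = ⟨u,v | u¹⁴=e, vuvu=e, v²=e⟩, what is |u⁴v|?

Compute successive powers until reaching e:
  (u⁴v)¹ = u⁴v, (u⁴v)² = e.
The smallest positive k with (u⁴v)ᵏ = e is 2.

Answer: 2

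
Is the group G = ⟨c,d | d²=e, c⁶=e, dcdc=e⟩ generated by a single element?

Every cyclic group is abelian. But c·d = cd while d·c = c⁵d, so c·d ≠ d·c and G is not abelian. Hence G is not cyclic.

Answer: No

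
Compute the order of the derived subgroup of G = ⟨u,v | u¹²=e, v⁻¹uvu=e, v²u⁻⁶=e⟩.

G' = [G, G] is generated by all commutators. The generator-pair commutators are: [u, v] = u².
The subgroup they normally generate is {e, u², u⁴, u⁶, u⁸, u¹⁰}, of order 6.
Check: |G/G'| = 24/6 = 4 is the order of the abelianisation.

Answer: 6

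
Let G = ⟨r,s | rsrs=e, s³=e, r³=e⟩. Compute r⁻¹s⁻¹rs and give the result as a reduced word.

Multiply left to right, reducing at each step:
  (r²) · s⁻¹ = r²s²
  (r²s²) · r = sr²
  (sr²) · s = rs²r

Answer: rs²r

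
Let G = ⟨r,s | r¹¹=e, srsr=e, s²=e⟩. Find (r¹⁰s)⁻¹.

The order of (r¹⁰s) is 2 (smallest k with (r¹⁰s)ᵏ = e), so (r¹⁰s)⁻¹ = (r¹⁰s)¹ = r¹⁰s.
Check: (r¹⁰s) · (r¹⁰s) → (r¹⁰s) · r¹⁰ = s;   s · s = e, giving e as required.

Answer: r¹⁰s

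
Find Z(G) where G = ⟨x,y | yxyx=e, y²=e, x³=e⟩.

An element z ∈ Z(G) iff z commutes with every generator.
For example e is central: e·x = x = x·e; e·y = y = y·e.
Whereas x ∉ Z(G) since x·y = xy ≠ x²y = y·x.
Checking each of the 6 elements this way gives Z(G) = {e}, of order 1.

Answer: {e}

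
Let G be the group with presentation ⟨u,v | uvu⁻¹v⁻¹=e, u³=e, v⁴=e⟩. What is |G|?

Enumerate words in the generators, reducing via the relations: the distinct elements are
  {e, u, v, uv, u², v², v³, uv², uv³, u²v, u²v², u²v³}.
No further products give new elements, so |G| = 12.

Answer: 12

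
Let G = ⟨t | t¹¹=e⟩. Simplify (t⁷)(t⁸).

Compute (t⁷) · (t⁸) by multiplying left to right and reducing via the relations at each step:
  (t⁷) · t⁸ = t⁴

Answer: t⁴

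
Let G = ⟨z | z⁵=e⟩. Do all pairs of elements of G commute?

G has a single generator, so G is cyclic and hence abelian.

Answer: Yes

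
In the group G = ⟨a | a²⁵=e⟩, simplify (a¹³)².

Compute successive powers of (a¹³), reducing at each step:
  (a¹³)²: (a¹³) · a¹³ = a

Answer: a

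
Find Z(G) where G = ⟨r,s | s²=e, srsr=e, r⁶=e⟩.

An element z ∈ Z(G) iff z commutes with every generator.
For example r³ is central: (r³)·r = r⁴ = r·(r³); (r³)·s = r³s = s·(r³).
Whereas r ∉ Z(G) since r·s = rs ≠ r⁵s = s·r.
Checking each of the 12 elements this way gives Z(G) = {e, r³}, of order 2.

Answer: {e, r³}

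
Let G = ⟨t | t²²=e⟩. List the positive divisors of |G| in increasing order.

|G| = 22 = 2 · 11. By Lagrange's theorem the order of any subgroup divides 22; the divisors of 22 are 1, 2, 11, 22.

Answer: 1, 2, 11, 22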